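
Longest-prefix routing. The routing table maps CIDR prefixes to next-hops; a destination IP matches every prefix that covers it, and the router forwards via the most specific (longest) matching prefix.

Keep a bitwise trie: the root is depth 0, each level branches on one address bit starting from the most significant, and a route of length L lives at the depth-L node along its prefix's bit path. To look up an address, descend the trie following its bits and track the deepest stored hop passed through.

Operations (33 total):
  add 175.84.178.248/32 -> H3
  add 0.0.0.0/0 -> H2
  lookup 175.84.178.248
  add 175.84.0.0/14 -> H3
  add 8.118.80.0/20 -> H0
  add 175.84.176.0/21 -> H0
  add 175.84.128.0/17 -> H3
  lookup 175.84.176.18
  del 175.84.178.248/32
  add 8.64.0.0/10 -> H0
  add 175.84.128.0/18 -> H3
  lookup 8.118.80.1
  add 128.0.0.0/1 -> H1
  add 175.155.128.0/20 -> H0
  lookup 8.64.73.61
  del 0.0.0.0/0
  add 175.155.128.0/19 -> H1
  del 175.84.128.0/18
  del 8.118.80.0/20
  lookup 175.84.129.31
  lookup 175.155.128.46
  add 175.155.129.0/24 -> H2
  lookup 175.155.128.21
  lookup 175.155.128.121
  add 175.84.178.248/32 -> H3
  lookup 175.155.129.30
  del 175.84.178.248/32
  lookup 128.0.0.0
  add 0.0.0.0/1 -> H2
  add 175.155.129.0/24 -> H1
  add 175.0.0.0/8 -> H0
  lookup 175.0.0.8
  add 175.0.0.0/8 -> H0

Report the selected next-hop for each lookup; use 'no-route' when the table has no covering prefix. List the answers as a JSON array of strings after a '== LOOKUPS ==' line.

Apply in order:
  add 175.84.178.248/32 -> H3 at depth 32
  add 0.0.0.0/0 -> H2 at depth 0
  Q 175.84.178.248: descend 10101111010101001011001011111000 ; hops seen [H2,H3] ; pick H3
  add 175.84.0.0/14 -> H3 at depth 14
  add 8.118.80.0/20 -> H0 at depth 20
  add 175.84.176.0/21 -> H0 at depth 21
  add 175.84.128.0/17 -> H3 at depth 17
  Q 175.84.176.18: descend 1010111101010100101100 ; hops seen [H2,H3,H3,H0] ; pick H0
  del 175.84.178.248/32 (clear depth 32)
  add 8.64.0.0/10 -> H0 at depth 10
  add 175.84.128.0/18 -> H3 at depth 18
  Q 8.118.80.1: descend 00001000011101100101 ; hops seen [H2,H0,H0] ; pick H0
  add 128.0.0.0/1 -> H1 at depth 1
  add 175.155.128.0/20 -> H0 at depth 20
  Q 8.64.73.61: descend 0000100001 ; hops seen [H2,H0] ; pick H0
  del 0.0.0.0/0 (clear depth 0)
  add 175.155.128.0/19 -> H1 at depth 19
  del 175.84.128.0/18 (clear depth 18)
  del 8.118.80.0/20 (clear depth 20)
  Q 175.84.129.31: descend 101011110101010010 ; hops seen [H1,H3,H3] ; pick H3
  Q 175.155.128.46: descend 10101111100110111000 ; hops seen [H1,H1,H0] ; pick H0
  add 175.155.129.0/24 -> H2 at depth 24
  Q 175.155.128.21: descend 10101111100110111000000 ; hops seen [H1,H1,H0] ; pick H0
  Q 175.155.128.121: descend 10101111100110111000000 ; hops seen [H1,H1,H0] ; pick H0
  add 175.84.178.248/32 -> H3 at depth 32
  Q 175.155.129.30: descend 101011111001101110000001 ; hops seen [H1,H1,H0,H2] ; pick H2
  del 175.84.178.248/32 (clear depth 32)
  Q 128.0.0.0: descend 10 ; hops seen [H1] ; pick H1
  add 0.0.0.0/1 -> H2 at depth 1
  add 175.155.129.0/24 -> H1 at depth 24
  add 175.0.0.0/8 -> H0 at depth 8
  Q 175.0.0.8: descend 101011110 ; hops seen [H1,H0] ; pick H0
  add 175.0.0.0/8 -> H0 at depth 8

== LOOKUPS ==
["H3","H0","H0","H0","H3","H0","H0","H0","H2","H1","H0"]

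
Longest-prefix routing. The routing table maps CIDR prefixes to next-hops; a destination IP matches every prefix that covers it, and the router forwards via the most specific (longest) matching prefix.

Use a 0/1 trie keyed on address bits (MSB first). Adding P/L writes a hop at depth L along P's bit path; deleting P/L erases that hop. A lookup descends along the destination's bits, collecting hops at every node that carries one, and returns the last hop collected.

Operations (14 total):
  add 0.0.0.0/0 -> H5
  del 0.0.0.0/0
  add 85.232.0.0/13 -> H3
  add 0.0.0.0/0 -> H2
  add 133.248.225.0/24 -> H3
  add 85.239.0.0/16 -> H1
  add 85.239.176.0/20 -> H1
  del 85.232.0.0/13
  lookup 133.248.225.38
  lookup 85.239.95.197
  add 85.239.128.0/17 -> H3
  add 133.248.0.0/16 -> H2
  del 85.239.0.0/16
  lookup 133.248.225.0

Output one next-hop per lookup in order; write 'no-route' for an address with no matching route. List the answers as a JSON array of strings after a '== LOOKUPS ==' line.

Trace:
  + 0.0.0.0/0 (H5) depth=0
  del 0.0.0.0/0 (clear depth 0)
  + 85.232.0.0/13 (H3) depth=13
  + 0.0.0.0/0 (H2) depth=0
  + 133.248.225.0/24 (H3) depth=24
  + 85.239.0.0/16 (H1) depth=16
  + 85.239.176.0/20 (H1) depth=20
  del 85.232.0.0/13 (clear depth 13)
  ? 133.248.225.38  path d0:H2→d1:-→d2:-→d3:-→d4:-→d5:-→d6:-→d7:-→d8:-→d9:-→d10:-→d11:-→d12:-→d13:-→d14:-→d15:-→d16:-→d17:-→d18:-→d19:-→d20:-→d21:-→d22:-→d23:-→d24:H3  best=H3
  ? 85.239.95.197  path d0:H2→d1:-→d2:-→d3:-→d4:-→d5:-→d6:-→d7:-→d8:-→d9:-→d10:-→d11:-→d12:-→d13:-→d14:-→d15:-→d16:H1  best=H1
  + 85.239.128.0/17 (H3) depth=17
  + 133.248.0.0/16 (H2) depth=16
  del 85.239.0.0/16 (clear depth 16)
  ? 133.248.225.0  path d0:H2→d1:-→d2:-→d3:-→d4:-→d5:-→d6:-→d7:-→d8:-→d9:-→d10:-→d11:-→d12:-→d13:-→d14:-→d15:-→d16:H2→d17:-→d18:-→d19:-→d20:-→d21:-→d22:-→d23:-→d24:H3  best=H3

== LOOKUPS ==
["H3","H1","H3"]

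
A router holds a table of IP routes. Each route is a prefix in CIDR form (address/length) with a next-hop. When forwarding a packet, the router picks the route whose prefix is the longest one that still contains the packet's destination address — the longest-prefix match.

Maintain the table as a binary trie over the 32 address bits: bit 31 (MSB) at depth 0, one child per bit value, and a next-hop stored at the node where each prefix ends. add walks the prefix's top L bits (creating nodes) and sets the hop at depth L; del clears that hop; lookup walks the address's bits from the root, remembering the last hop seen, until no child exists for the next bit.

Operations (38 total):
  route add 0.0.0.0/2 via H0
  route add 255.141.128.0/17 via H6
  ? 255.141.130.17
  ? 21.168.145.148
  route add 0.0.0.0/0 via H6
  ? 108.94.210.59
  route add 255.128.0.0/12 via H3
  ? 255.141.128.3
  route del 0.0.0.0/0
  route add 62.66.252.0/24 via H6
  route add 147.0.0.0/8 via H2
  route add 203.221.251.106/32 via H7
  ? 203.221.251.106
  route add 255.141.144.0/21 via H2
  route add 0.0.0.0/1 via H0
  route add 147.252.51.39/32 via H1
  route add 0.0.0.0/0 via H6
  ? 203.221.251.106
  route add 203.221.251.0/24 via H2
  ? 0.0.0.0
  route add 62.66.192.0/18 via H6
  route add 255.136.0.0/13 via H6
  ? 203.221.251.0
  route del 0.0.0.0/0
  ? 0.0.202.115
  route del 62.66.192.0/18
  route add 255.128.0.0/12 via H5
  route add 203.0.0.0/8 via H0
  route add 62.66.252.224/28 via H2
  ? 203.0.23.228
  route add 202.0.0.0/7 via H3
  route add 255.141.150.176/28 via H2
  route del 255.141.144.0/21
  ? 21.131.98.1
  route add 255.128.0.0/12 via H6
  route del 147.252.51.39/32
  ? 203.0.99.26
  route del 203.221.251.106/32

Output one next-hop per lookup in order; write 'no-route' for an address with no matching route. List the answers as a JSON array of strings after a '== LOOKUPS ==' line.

Apply in order:
  add 0.0.0.0/2 -> H0 at depth 2
  add 255.141.128.0/17 -> H6 at depth 17
  Q 255.141.130.17: descend 11111111100011011 ; hops seen [H6] ; pick H6
  Q 21.168.145.148: descend 00 ; hops seen [H0] ; pick H0
  add 0.0.0.0/0 -> H6 at depth 0
  Q 108.94.210.59: descend 0 ; hops seen [H6] ; pick H6
  add 255.128.0.0/12 -> H3 at depth 12
  Q 255.141.128.3: descend 11111111100011011 ; hops seen [H6,H3,H6] ; pick H6
  del 0.0.0.0/0 (clear depth 0)
  add 62.66.252.0/24 -> H6 at depth 24
  add 147.0.0.0/8 -> H2 at depth 8
  add 203.221.251.106/32 -> H7 at depth 32
  Q 203.221.251.106: descend 11001011110111011111101101101010 ; hops seen [H7] ; pick H7
  add 255.141.144.0/21 -> H2 at depth 21
  add 0.0.0.0/1 -> H0 at depth 1
  add 147.252.51.39/32 -> H1 at depth 32
  add 0.0.0.0/0 -> H6 at depth 0
  Q 203.221.251.106: descend 11001011110111011111101101101010 ; hops seen [H6,H7] ; pick H7
  add 203.221.251.0/24 -> H2 at depth 24
  Q 0.0.0.0: descend 00 ; hops seen [H6,H0,H0] ; pick H0
  add 62.66.192.0/18 -> H6 at depth 18
  add 255.136.0.0/13 -> H6 at depth 13
  Q 203.221.251.0: descend 1100101111011101111110110 ; hops seen [H6,H2] ; pick H2
  del 0.0.0.0/0 (clear depth 0)
  Q 0.0.202.115: descend 00 ; hops seen [H0,H0] ; pick H0
  del 62.66.192.0/18 (clear depth 18)
  add 255.128.0.0/12 -> H5 at depth 12
  add 203.0.0.0/8 -> H0 at depth 8
  add 62.66.252.224/28 -> H2 at depth 28
  Q 203.0.23.228: descend 11001011 ; hops seen [H0] ; pick H0
  add 202.0.0.0/7 -> H3 at depth 7
  add 255.141.150.176/28 -> H2 at depth 28
  del 255.141.144.0/21 (clear depth 21)
  Q 21.131.98.1: descend 00 ; hops seen [H0,H0] ; pick H0
  add 255.128.0.0/12 -> H6 at depth 12
  del 147.252.51.39/32 (clear depth 32)
  Q 203.0.99.26: descend 11001011 ; hops seen [H3,H0] ; pick H0
  del 203.221.251.106/32 (clear depth 32)

== LOOKUPS ==
["H6","H0","H6","H6","H7","H7","H0","H2","H0","H0","H0","H0"]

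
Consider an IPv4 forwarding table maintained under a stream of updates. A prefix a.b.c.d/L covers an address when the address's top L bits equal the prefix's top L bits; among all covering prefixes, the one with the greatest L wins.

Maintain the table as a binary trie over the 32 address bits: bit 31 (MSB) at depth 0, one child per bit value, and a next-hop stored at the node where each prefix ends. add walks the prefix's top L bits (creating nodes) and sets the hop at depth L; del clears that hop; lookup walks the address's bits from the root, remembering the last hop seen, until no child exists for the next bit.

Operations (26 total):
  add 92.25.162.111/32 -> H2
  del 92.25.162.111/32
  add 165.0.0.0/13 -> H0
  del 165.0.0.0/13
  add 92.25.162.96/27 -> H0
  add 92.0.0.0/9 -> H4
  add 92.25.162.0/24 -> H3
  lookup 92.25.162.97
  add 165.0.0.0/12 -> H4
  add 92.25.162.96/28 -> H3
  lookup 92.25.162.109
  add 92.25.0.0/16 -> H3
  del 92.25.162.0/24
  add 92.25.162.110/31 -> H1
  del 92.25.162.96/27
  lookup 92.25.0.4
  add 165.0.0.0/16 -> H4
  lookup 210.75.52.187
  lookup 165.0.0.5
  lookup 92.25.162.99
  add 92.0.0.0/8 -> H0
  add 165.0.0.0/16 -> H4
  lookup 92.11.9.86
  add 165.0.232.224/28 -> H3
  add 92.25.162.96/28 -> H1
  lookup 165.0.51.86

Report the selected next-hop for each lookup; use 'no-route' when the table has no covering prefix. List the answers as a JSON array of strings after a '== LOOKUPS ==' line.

Trace:
  + 92.25.162.111/32 (H2) depth=32
  del 92.25.162.111/32 (clear depth 32)
  + 165.0.0.0/13 (H0) depth=13
  del 165.0.0.0/13 (clear depth 13)
  + 92.25.162.96/27 (H0) depth=27
  + 92.0.0.0/9 (H4) depth=9
  + 92.25.162.0/24 (H3) depth=24
  lookup 92.25.162.97: bits 0101110000011001101000100110 walk d0:-→d1:-→d2:-→d3:-→d4:-→d5:-→d6:-→d7:-→d8:-→d9:H4→d10:-→d11:-→d12:-→d13:-→d14:-→d15:-→d16:-→d17:-→d18:-→d19:-→d20:-→d21:-→d22:-→d23:-→d24:H3→d25:-→d26:-→d27:H0→d28:- -> H0
  + 165.0.0.0/12 (H4) depth=12
  + 92.25.162.96/28 (H3) depth=28
  lookup 92.25.162.109: bits 010111000001100110100010011011 walk d0:-→d1:-→d2:-→d3:-→d4:-→d5:-→d6:-→d7:-→d8:-→d9:H4→d10:-→d11:-→d12:-→d13:-→d14:-→d15:-→d16:-→d17:-→d18:-→d19:-→d20:-→d21:-→d22:-→d23:-→d24:H3→d25:-→d26:-→d27:H0→d28:H3→d29:-→d30:- -> H3
  + 92.25.0.0/16 (H3) depth=16
  del 92.25.162.0/24 (clear depth 24)
  + 92.25.162.110/31 (H1) depth=31
  del 92.25.162.96/27 (clear depth 27)
  lookup 92.25.0.4: bits 0101110000011001 walk d0:-→d1:-→d2:-→d3:-→d4:-→d5:-→d6:-→d7:-→d8:-→d9:H4→d10:-→d11:-→d12:-→d13:-→d14:-→d15:-→d16:H3 -> H3
  + 165.0.0.0/16 (H4) depth=16
  lookup 210.75.52.187: bits 1 walk d0:-→d1:- -> no-route
  lookup 165.0.0.5: bits 1010010100000000 walk d0:-→d1:-→d2:-→d3:-→d4:-→d5:-→d6:-→d7:-→d8:-→d9:-→d10:-→d11:-→d12:H4→d13:-→d14:-→d15:-→d16:H4 -> H4
  lookup 92.25.162.99: bits 0101110000011001101000100110 walk d0:-→d1:-→d2:-→d3:-→d4:-→d5:-→d6:-→d7:-→d8:-→d9:H4→d10:-→d11:-→d12:-→d13:-→d14:-→d15:-→d16:H3→d17:-→d18:-→d19:-→d20:-→d21:-→d22:-→d23:-→d24:-→d25:-→d26:-→d27:-→d28:H3 -> H3
  + 92.0.0.0/8 (H0) depth=8
  + 165.0.0.0/16 (H4) depth=16
  lookup 92.11.9.86: bits 01011100000 walk d0:-→d1:-→d2:-→d3:-→d4:-→d5:-→d6:-→d7:-→d8:H0→d9:H4→d10:-→d11:- -> H4
  + 165.0.232.224/28 (H3) depth=28
  + 92.25.162.96/28 (H1) depth=28
  lookup 165.0.51.86: bits 1010010100000000 walk d0:-→d1:-→d2:-→d3:-→d4:-→d5:-→d6:-→d7:-→d8:-→d9:-→d10:-→d11:-→d12:H4→d13:-→d14:-→d15:-→d16:H4 -> H4

== LOOKUPS ==
["H0","H3","H3","no-route","H4","H3","H4","H4"]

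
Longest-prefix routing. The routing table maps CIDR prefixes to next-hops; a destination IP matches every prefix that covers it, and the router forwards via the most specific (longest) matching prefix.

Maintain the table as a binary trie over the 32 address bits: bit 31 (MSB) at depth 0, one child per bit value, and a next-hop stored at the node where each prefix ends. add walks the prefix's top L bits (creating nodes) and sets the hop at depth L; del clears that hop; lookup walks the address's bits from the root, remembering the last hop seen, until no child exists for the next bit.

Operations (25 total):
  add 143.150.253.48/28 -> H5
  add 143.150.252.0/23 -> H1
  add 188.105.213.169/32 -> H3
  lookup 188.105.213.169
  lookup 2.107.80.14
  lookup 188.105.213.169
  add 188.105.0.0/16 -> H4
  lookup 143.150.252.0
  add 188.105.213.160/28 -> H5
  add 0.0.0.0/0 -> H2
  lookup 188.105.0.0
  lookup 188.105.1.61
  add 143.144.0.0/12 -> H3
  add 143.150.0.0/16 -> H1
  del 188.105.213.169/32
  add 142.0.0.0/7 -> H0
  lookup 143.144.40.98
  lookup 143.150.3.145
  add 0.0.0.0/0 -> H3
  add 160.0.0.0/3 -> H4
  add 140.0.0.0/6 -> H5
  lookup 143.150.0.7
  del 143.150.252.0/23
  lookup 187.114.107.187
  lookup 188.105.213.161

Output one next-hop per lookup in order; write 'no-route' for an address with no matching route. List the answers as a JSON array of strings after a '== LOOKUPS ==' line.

Process each operation:
  + 143.150.253.48/28 (H5) depth=28
  + 143.150.252.0/23 (H1) depth=23
  + 188.105.213.169/32 (H3) depth=32
  Q 188.105.213.169: descend 10111100011010011101010110101001 ; hops seen [H3] ; pick H3
  Q 2.107.80.14: descend ε ; hops seen [∅] ; pick no-route
  Q 188.105.213.169: descend 10111100011010011101010110101001 ; hops seen [H3] ; pick H3
  + 188.105.0.0/16 (H4) depth=16
  Q 143.150.252.0: descend 10001111100101101111110 ; hops seen [H1] ; pick H1
  + 188.105.213.160/28 (H5) depth=28
  + 0.0.0.0/0 (H2) depth=0
  Q 188.105.0.0: descend 1011110001101001 ; hops seen [H2,H4] ; pick H4
  Q 188.105.1.61: descend 1011110001101001 ; hops seen [H2,H4] ; pick H4
  + 143.144.0.0/12 (H3) depth=12
  + 143.150.0.0/16 (H1) depth=16
  - 188.105.213.169/32 clear@32
  + 142.0.0.0/7 (H0) depth=7
  Q 143.144.40.98: descend 1000111110010 ; hops seen [H2,H0,H3] ; pick H3
  Q 143.150.3.145: descend 1000111110010110 ; hops seen [H2,H0,H3,H1] ; pick H1
  + 0.0.0.0/0 (H3) depth=0
  + 160.0.0.0/3 (H4) depth=3
  + 140.0.0.0/6 (H5) depth=6
  Q 143.150.0.7: descend 1000111110010110 ; hops seen [H3,H5,H0,H3,H1] ; pick H1
  - 143.150.252.0/23 clear@23
  Q 187.114.107.187: descend 10111 ; hops seen [H3,H4] ; pick H4
  Q 188.105.213.161: descend 1011110001101001110101011010 ; hops seen [H3,H4,H4,H5] ; pick H5

== LOOKUPS ==
["H3","no-route","H3","H1","H4","H4","H3","H1","H1","H4","H5"]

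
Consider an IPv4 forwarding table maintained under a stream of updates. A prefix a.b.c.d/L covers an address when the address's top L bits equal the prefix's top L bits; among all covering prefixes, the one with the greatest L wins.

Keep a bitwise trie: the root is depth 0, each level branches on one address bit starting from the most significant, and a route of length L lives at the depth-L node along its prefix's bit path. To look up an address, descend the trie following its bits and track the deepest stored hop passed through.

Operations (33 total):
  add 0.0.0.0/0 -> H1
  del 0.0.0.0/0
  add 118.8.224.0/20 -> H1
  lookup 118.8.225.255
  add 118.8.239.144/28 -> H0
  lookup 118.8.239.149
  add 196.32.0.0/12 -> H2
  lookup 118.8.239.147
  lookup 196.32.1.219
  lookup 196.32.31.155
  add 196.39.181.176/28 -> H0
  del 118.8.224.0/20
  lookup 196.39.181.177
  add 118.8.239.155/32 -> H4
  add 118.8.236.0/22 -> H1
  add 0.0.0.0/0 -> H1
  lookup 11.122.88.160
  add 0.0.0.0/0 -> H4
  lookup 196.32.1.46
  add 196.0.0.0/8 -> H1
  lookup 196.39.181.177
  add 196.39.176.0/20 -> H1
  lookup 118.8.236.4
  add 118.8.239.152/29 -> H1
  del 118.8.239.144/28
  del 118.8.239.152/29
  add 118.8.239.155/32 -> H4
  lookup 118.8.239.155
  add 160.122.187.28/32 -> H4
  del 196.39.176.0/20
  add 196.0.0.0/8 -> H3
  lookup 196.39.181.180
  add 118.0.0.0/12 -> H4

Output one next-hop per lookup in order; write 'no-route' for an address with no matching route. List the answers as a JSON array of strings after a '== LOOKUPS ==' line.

Apply in order:
  add 0.0.0.0/0 -> H1 at depth 0
  del 0.0.0.0/0 (clear depth 0)
  add 118.8.224.0/20 -> H1 at depth 20
  ? 118.8.225.255  path d0:-→d1:-→d2:-→d3:-→d4:-→d5:-→d6:-→d7:-→d8:-→d9:-→d10:-→d11:-→d12:-→d13:-→d14:-→d15:-→d16:-→d17:-→d18:-→d19:-→d20:H1  best=H1
  add 118.8.239.144/28 -> H0 at depth 28
  ? 118.8.239.149  path d0:-→d1:-→d2:-→d3:-→d4:-→d5:-→d6:-→d7:-→d8:-→d9:-→d10:-→d11:-→d12:-→d13:-→d14:-→d15:-→d16:-→d17:-→d18:-→d19:-→d20:H1→d21:-→d22:-→d23:-→d24:-→d25:-→d26:-→d27:-→d28:H0  best=H0
  add 196.32.0.0/12 -> H2 at depth 12
  ? 118.8.239.147  path d0:-→d1:-→d2:-→d3:-→d4:-→d5:-→d6:-→d7:-→d8:-→d9:-→d10:-→d11:-→d12:-→d13:-→d14:-→d15:-→d16:-→d17:-→d18:-→d19:-→d20:H1→d21:-→d22:-→d23:-→d24:-→d25:-→d26:-→d27:-→d28:H0  best=H0
  ? 196.32.1.219  path d0:-→d1:-→d2:-→d3:-→d4:-→d5:-→d6:-→d7:-→d8:-→d9:-→d10:-→d11:-→d12:H2  best=H2
  ? 196.32.31.155  path d0:-→d1:-→d2:-→d3:-→d4:-→d5:-→d6:-→d7:-→d8:-→d9:-→d10:-→d11:-→d12:H2  best=H2
  add 196.39.181.176/28 -> H0 at depth 28
  del 118.8.224.0/20 (clear depth 20)
  ? 196.39.181.177  path d0:-→d1:-→d2:-→d3:-→d4:-→d5:-→d6:-→d7:-→d8:-→d9:-→d10:-→d11:-→d12:H2→d13:-→d14:-→d15:-→d16:-→d17:-→d18:-→d19:-→d20:-→d21:-→d22:-→d23:-→d24:-→d25:-→d26:-→d27:-→d28:H0  best=H0
  add 118.8.239.155/32 -> H4 at depth 32
  add 118.8.236.0/22 -> H1 at depth 22
  add 0.0.0.0/0 -> H1 at depth 0
  ? 11.122.88.160  path d0:H1→d1:-  best=H1
  add 0.0.0.0/0 -> H4 at depth 0
  ? 196.32.1.46  path d0:H4→d1:-→d2:-→d3:-→d4:-→d5:-→d6:-→d7:-→d8:-→d9:-→d10:-→d11:-→d12:H2→d13:-  best=H2
  add 196.0.0.0/8 -> H1 at depth 8
  ? 196.39.181.177  path d0:H4→d1:-→d2:-→d3:-→d4:-→d5:-→d6:-→d7:-→d8:H1→d9:-→d10:-→d11:-→d12:H2→d13:-→d14:-→d15:-→d16:-→d17:-→d18:-→d19:-→d20:-→d21:-→d22:-→d23:-→d24:-→d25:-→d26:-→d27:-→d28:H0  best=H0
  add 196.39.176.0/20 -> H1 at depth 20
  ? 118.8.236.4  path d0:H4→d1:-→d2:-→d3:-→d4:-→d5:-→d6:-→d7:-→d8:-→d9:-→d10:-→d11:-→d12:-→d13:-→d14:-→d15:-→d16:-→d17:-→d18:-→d19:-→d20:-→d21:-→d22:H1  best=H1
  add 118.8.239.152/29 -> H1 at depth 29
  del 118.8.239.144/28 (clear depth 28)
  del 118.8.239.152/29 (clear depth 29)
  add 118.8.239.155/32 -> H4 at depth 32
  ? 118.8.239.155  path d0:H4→d1:-→d2:-→d3:-→d4:-→d5:-→d6:-→d7:-→d8:-→d9:-→d10:-→d11:-→d12:-→d13:-→d14:-→d15:-→d16:-→d17:-→d18:-→d19:-→d20:-→d21:-→d22:H1→d23:-→d24:-→d25:-→d26:-→d27:-→d28:-→d29:-→d30:-→d31:-→d32:H4  best=H4
  add 160.122.187.28/32 -> H4 at depth 32
  del 196.39.176.0/20 (clear depth 20)
  add 196.0.0.0/8 -> H3 at depth 8
  ? 196.39.181.180  path d0:H4→d1:-→d2:-→d3:-→d4:-→d5:-→d6:-→d7:-→d8:H3→d9:-→d10:-→d11:-→d12:H2→d13:-→d14:-→d15:-→d16:-→d17:-→d18:-→d19:-→d20:-→d21:-→d22:-→d23:-→d24:-→d25:-→d26:-→d27:-→d28:H0  best=H0
  add 118.0.0.0/12 -> H4 at depth 12

== LOOKUPS ==
["H1","H0","H0","H2","H2","H0","H1","H2","H0","H1","H4","H0"]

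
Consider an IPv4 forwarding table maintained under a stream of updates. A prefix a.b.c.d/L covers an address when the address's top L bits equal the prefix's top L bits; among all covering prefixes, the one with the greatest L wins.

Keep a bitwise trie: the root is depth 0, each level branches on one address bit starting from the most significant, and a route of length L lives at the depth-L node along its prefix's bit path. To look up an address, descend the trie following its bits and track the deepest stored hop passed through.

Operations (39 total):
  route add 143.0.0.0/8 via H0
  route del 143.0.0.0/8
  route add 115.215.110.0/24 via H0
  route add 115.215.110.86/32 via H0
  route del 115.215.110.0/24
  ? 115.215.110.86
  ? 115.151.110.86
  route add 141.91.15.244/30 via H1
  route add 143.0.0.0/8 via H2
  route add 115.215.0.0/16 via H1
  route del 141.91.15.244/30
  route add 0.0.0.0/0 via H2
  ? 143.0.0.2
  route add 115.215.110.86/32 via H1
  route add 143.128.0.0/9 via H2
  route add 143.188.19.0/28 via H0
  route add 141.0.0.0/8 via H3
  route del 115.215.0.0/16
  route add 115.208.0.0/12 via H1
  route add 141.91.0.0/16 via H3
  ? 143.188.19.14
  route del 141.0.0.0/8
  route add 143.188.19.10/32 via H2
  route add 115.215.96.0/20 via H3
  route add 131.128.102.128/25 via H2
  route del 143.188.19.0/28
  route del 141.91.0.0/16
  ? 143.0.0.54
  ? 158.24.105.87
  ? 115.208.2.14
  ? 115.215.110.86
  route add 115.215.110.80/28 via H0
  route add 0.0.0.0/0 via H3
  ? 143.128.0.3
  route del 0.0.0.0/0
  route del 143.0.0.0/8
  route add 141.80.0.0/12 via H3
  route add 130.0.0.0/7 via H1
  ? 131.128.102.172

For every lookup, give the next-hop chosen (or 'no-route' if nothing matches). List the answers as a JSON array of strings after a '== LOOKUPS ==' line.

Process each operation:
  add 143.0.0.0/8 -> H0 at depth 8
  del 143.0.0.0/8 (clear depth 8)
  add 115.215.110.0/24 -> H0 at depth 24
  add 115.215.110.86/32 -> H0 at depth 32
  del 115.215.110.0/24 (clear depth 24)
  Q 115.215.110.86: descend 01110011110101110110111001010110 ; hops seen [H0] ; pick H0
  Q 115.151.110.86: descend 011100111 ; hops seen [∅] ; pick no-route
  add 141.91.15.244/30 -> H1 at depth 30
  add 143.0.0.0/8 -> H2 at depth 8
  add 115.215.0.0/16 -> H1 at depth 16
  del 141.91.15.244/30 (clear depth 30)
  add 0.0.0.0/0 -> H2 at depth 0
  Q 143.0.0.2: descend 10001111 ; hops seen [H2,H2] ; pick H2
  add 115.215.110.86/32 -> H1 at depth 32
  add 143.128.0.0/9 -> H2 at depth 9
  add 143.188.19.0/28 -> H0 at depth 28
  add 141.0.0.0/8 -> H3 at depth 8
  del 115.215.0.0/16 (clear depth 16)
  add 115.208.0.0/12 -> H1 at depth 12
  add 141.91.0.0/16 -> H3 at depth 16
  Q 143.188.19.14: descend 1000111110111100000100110000 ; hops seen [H2,H2,H2,H0] ; pick H0
  del 141.0.0.0/8 (clear depth 8)
  add 143.188.19.10/32 -> H2 at depth 32
  add 115.215.96.0/20 -> H3 at depth 20
  add 131.128.102.128/25 -> H2 at depth 25
  del 143.188.19.0/28 (clear depth 28)
  del 141.91.0.0/16 (clear depth 16)
  Q 143.0.0.54: descend 10001111 ; hops seen [H2,H2] ; pick H2
  Q 158.24.105.87: descend 100 ; hops seen [H2] ; pick H2
  Q 115.208.2.14: descend 0111001111010 ; hops seen [H2,H1] ; pick H1
  Q 115.215.110.86: descend 01110011110101110110111001010110 ; hops seen [H2,H1,H3,H1] ; pick H1
  add 115.215.110.80/28 -> H0 at depth 28
  add 0.0.0.0/0 -> H3 at depth 0
  Q 143.128.0.3: descend 1000111110 ; hops seen [H3,H2,H2] ; pick H2
  del 0.0.0.0/0 (clear depth 0)
  del 143.0.0.0/8 (clear depth 8)
  add 141.80.0.0/12 -> H3 at depth 12
  add 130.0.0.0/7 -> H1 at depth 7
  Q 131.128.102.172: descend 1000001110000000011001101 ; hops seen [H1,H2] ; pick H2

== LOOKUPS ==
["H0","no-route","H2","H0","H2","H2","H1","H1","H2","H2"]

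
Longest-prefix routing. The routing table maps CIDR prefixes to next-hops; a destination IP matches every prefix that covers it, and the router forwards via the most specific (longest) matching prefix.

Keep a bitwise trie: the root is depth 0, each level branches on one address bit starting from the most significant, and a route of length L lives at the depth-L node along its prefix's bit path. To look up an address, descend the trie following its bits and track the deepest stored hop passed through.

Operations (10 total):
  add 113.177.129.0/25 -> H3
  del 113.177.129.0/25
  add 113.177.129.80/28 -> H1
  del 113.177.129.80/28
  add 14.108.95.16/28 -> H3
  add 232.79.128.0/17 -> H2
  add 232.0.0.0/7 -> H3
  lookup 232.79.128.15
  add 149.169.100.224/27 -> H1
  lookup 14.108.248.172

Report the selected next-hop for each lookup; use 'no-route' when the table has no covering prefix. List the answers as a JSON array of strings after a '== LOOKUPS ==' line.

Apply in order:
  add 113.177.129.0/25 -> H3 at depth 25
  del 113.177.129.0/25 (clear depth 25)
  add 113.177.129.80/28 -> H1 at depth 28
  del 113.177.129.80/28 (clear depth 28)
  add 14.108.95.16/28 -> H3 at depth 28
  add 232.79.128.0/17 -> H2 at depth 17
  add 232.0.0.0/7 -> H3 at depth 7
  ? 232.79.128.15  path d0:-→d1:-→d2:-→d3:-→d4:-→d5:-→d6:-→d7:H3→d8:-→d9:-→d10:-→d11:-→d12:-→d13:-→d14:-→d15:-→d16:-→d17:H2  best=H2
  add 149.169.100.224/27 -> H1 at depth 27
  ? 14.108.248.172  path d0:-→d1:-→d2:-→d3:-→d4:-→d5:-→d6:-→d7:-→d8:-→d9:-→d10:-→d11:-→d12:-→d13:-→d14:-→d15:-→d16:-  best=no-route

== LOOKUPS ==
["H2","no-route"]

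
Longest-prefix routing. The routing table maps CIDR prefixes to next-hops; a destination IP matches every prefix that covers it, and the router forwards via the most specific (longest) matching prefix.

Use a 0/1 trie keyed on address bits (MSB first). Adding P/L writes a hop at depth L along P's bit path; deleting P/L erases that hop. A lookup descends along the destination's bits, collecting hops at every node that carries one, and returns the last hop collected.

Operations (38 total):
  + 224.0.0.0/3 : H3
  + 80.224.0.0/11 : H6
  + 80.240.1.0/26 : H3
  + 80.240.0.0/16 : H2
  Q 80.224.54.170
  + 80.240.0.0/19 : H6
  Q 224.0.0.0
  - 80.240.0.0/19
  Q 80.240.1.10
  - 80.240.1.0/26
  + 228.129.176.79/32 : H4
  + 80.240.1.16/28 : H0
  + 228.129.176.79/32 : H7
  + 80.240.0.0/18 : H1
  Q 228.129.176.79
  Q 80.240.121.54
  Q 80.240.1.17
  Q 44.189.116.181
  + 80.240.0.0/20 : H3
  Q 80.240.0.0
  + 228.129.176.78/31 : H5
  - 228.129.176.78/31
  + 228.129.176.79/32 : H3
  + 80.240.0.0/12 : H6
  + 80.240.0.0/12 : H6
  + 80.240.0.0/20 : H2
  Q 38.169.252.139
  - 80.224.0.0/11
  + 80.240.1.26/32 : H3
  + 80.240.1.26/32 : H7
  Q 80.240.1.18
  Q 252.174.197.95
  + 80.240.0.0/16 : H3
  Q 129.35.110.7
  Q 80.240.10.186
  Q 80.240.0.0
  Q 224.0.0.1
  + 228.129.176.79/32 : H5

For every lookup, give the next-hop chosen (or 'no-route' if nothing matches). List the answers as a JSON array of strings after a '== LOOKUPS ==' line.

Trace:
  add 224.0.0.0/3 -> H3 at depth 3
  add 80.224.0.0/11 -> H6 at depth 11
  add 80.240.1.0/26 -> H3 at depth 26
  add 80.240.0.0/16 -> H2 at depth 16
  ? 80.224.54.170  path d0:-→d1:-→d2:-→d3:-→d4:-→d5:-→d6:-→d7:-→d8:-→d9:-→d10:-→d11:H6  best=H6
  add 80.240.0.0/19 -> H6 at depth 19
  ? 224.0.0.0  path d0:-→d1:-→d2:-→d3:H3  best=H3
  del 80.240.0.0/19 (clear depth 19)
  ? 80.240.1.10  path d0:-→d1:-→d2:-→d3:-→d4:-→d5:-→d6:-→d7:-→d8:-→d9:-→d10:-→d11:H6→d12:-→d13:-→d14:-→d15:-→d16:H2→d17:-→d18:-→d19:-→d20:-→d21:-→d22:-→d23:-→d24:-→d25:-→d26:H3  best=H3
  del 80.240.1.0/26 (clear depth 26)
  add 228.129.176.79/32 -> H4 at depth 32
  add 80.240.1.16/28 -> H0 at depth 28
  add 228.129.176.79/32 -> H7 at depth 32
  add 80.240.0.0/18 -> H1 at depth 18
  ? 228.129.176.79  path d0:-→d1:-→d2:-→d3:H3→d4:-→d5:-→d6:-→d7:-→d8:-→d9:-→d10:-→d11:-→d12:-→d13:-→d14:-→d15:-→d16:-→d17:-→d18:-→d19:-→d20:-→d21:-→d22:-→d23:-→d24:-→d25:-→d26:-→d27:-→d28:-→d29:-→d30:-→d31:-→d32:H7  best=H7
  ? 80.240.121.54  path d0:-→d1:-→d2:-→d3:-→d4:-→d5:-→d6:-→d7:-→d8:-→d9:-→d10:-→d11:H6→d12:-→d13:-→d14:-→d15:-→d16:H2→d17:-  best=H2
  ? 80.240.1.17  path d0:-→d1:-→d2:-→d3:-→d4:-→d5:-→d6:-→d7:-→d8:-→d9:-→d10:-→d11:H6→d12:-→d13:-→d14:-→d15:-→d16:H2→d17:-→d18:H1→d19:-→d20:-→d21:-→d22:-→d23:-→d24:-→d25:-→d26:-→d27:-→d28:H0  best=H0
  ? 44.189.116.181  path d0:-→d1:-  best=no-route
  add 80.240.0.0/20 -> H3 at depth 20
  ? 80.240.0.0  path d0:-→d1:-→d2:-→d3:-→d4:-→d5:-→d6:-→d7:-→d8:-→d9:-→d10:-→d11:H6→d12:-→d13:-→d14:-→d15:-→d16:H2→d17:-→d18:H1→d19:-→d20:H3→d21:-→d22:-→d23:-  best=H3
  add 228.129.176.78/31 -> H5 at depth 31
  del 228.129.176.78/31 (clear depth 31)
  add 228.129.176.79/32 -> H3 at depth 32
  add 80.240.0.0/12 -> H6 at depth 12
  add 80.240.0.0/12 -> H6 at depth 12
  add 80.240.0.0/20 -> H2 at depth 20
  ? 38.169.252.139  path d0:-→d1:-  best=no-route
  del 80.224.0.0/11 (clear depth 11)
  add 80.240.1.26/32 -> H3 at depth 32
  add 80.240.1.26/32 -> H7 at depth 32
  ? 80.240.1.18  path d0:-→d1:-→d2:-→d3:-→d4:-→d5:-→d6:-→d7:-→d8:-→d9:-→d10:-→d11:-→d12:H6→d13:-→d14:-→d15:-→d16:H2→d17:-→d18:H1→d19:-→d20:H2→d21:-→d22:-→d23:-→d24:-→d25:-→d26:-→d27:-→d28:H0  best=H0
  ? 252.174.197.95  path d0:-→d1:-→d2:-→d3:H3  best=H3
  add 80.240.0.0/16 -> H3 at depth 16
  ? 129.35.110.7  path d0:-→d1:-  best=no-route
  ? 80.240.10.186  path d0:-→d1:-→d2:-→d3:-→d4:-→d5:-→d6:-→d7:-→d8:-→d9:-→d10:-→d11:-→d12:H6→d13:-→d14:-→d15:-→d16:H3→d17:-→d18:H1→d19:-→d20:H2  best=H2
  ? 80.240.0.0  path d0:-→d1:-→d2:-→d3:-→d4:-→d5:-→d6:-→d7:-→d8:-→d9:-→d10:-→d11:-→d12:H6→d13:-→d14:-→d15:-→d16:H3→d17:-→d18:H1→d19:-→d20:H2→d21:-→d22:-→d23:-  best=H2
  ? 224.0.0.1  path d0:-→d1:-→d2:-→d3:H3→d4:-→d5:-  best=H3
  add 228.129.176.79/32 -> H5 at depth 32

== LOOKUPS ==
["H6","H3","H3","H7","H2","H0","no-route","H3","no-route","H0","H3","no-route","H2","H2","H3"]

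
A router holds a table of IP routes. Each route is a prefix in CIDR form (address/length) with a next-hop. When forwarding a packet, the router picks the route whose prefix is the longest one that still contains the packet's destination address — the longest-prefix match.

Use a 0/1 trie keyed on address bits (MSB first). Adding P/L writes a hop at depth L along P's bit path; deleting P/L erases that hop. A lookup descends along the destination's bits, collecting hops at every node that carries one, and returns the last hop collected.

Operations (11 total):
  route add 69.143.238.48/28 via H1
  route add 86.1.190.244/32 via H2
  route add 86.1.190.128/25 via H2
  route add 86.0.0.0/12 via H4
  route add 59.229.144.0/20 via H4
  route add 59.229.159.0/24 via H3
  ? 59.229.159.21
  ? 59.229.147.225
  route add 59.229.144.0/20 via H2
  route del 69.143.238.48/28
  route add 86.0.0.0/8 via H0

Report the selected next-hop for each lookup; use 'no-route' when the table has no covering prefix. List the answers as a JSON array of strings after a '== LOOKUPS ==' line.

Trace:
  add 69.143.238.48/28 -> H1 at depth 28
  add 86.1.190.244/32 -> H2 at depth 32
  add 86.1.190.128/25 -> H2 at depth 25
  add 86.0.0.0/12 -> H4 at depth 12
  add 59.229.144.0/20 -> H4 at depth 20
  add 59.229.159.0/24 -> H3 at depth 24
  Q 59.229.159.21: descend 001110111110010110011111 ; hops seen [H4,H3] ; pick H3
  Q 59.229.147.225: descend 00111011111001011001 ; hops seen [H4] ; pick H4
  add 59.229.144.0/20 -> H2 at depth 20
  - 69.143.238.48/28 clear@28
  add 86.0.0.0/8 -> H0 at depth 8

== LOOKUPS ==
["H3","H4"]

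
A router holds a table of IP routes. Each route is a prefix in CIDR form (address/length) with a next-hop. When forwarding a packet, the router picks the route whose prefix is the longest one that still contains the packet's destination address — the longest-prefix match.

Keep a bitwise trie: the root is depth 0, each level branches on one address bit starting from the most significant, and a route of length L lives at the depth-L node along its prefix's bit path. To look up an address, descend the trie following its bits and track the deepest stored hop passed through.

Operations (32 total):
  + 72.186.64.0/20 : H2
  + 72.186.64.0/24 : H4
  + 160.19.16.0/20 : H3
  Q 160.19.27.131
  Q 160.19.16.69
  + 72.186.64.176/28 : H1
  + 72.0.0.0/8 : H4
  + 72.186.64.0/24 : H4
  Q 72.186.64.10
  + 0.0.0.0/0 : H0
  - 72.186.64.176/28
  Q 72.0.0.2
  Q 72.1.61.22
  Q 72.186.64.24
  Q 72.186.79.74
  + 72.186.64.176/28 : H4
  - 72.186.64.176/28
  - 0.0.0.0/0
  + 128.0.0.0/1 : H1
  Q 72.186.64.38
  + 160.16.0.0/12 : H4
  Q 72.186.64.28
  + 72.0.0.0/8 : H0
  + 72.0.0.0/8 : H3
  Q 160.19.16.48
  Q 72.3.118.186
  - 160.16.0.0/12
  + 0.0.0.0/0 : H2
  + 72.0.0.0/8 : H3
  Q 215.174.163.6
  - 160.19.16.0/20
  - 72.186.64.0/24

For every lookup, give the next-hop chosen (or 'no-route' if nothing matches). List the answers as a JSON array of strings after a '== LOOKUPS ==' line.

Trace:
  + 72.186.64.0/20 (H2) depth=20
  + 72.186.64.0/24 (H4) depth=24
  + 160.19.16.0/20 (H3) depth=20
  lookup 160.19.27.131: bits 10100000000100110001 walk d0:-→d1:-→d2:-→d3:-→d4:-→d5:-→d6:-→d7:-→d8:-→d9:-→d10:-→d11:-→d12:-→d13:-→d14:-→d15:-→d16:-→d17:-→d18:-→d19:-→d20:H3 -> H3
  lookup 160.19.16.69: bits 10100000000100110001 walk d0:-→d1:-→d2:-→d3:-→d4:-→d5:-→d6:-→d7:-→d8:-→d9:-→d10:-→d11:-→d12:-→d13:-→d14:-→d15:-→d16:-→d17:-→d18:-→d19:-→d20:H3 -> H3
  + 72.186.64.176/28 (H1) depth=28
  + 72.0.0.0/8 (H4) depth=8
  + 72.186.64.0/24 (H4) depth=24
  lookup 72.186.64.10: bits 010010001011101001000000 walk d0:-→d1:-→d2:-→d3:-→d4:-→d5:-→d6:-→d7:-→d8:H4→d9:-→d10:-→d11:-→d12:-→d13:-→d14:-→d15:-→d16:-→d17:-→d18:-→d19:-→d20:H2→d21:-→d22:-→d23:-→d24:H4 -> H4
  + 0.0.0.0/0 (H0) depth=0
  del 72.186.64.176/28 (clear depth 28)
  lookup 72.0.0.2: bits 01001000 walk d0:H0→d1:-→d2:-→d3:-→d4:-→d5:-→d6:-→d7:-→d8:H4 -> H4
  lookup 72.1.61.22: bits 01001000 walk d0:H0→d1:-→d2:-→d3:-→d4:-→d5:-→d6:-→d7:-→d8:H4 -> H4
  lookup 72.186.64.24: bits 010010001011101001000000 walk d0:H0→d1:-→d2:-→d3:-→d4:-→d5:-→d6:-→d7:-→d8:H4→d9:-→d10:-→d11:-→d12:-→d13:-→d14:-→d15:-→d16:-→d17:-→d18:-→d19:-→d20:H2→d21:-→d22:-→d23:-→d24:H4 -> H4
  lookup 72.186.79.74: bits 01001000101110100100 walk d0:H0→d1:-→d2:-→d3:-→d4:-→d5:-→d6:-→d7:-→d8:H4→d9:-→d10:-→d11:-→d12:-→d13:-→d14:-→d15:-→d16:-→d17:-→d18:-→d19:-→d20:H2 -> H2
  + 72.186.64.176/28 (H4) depth=28
  del 72.186.64.176/28 (clear depth 28)
  del 0.0.0.0/0 (clear depth 0)
  + 128.0.0.0/1 (H1) depth=1
  lookup 72.186.64.38: bits 010010001011101001000000 walk d0:-→d1:-→d2:-→d3:-→d4:-→d5:-→d6:-→d7:-→d8:H4→d9:-→d10:-→d11:-→d12:-→d13:-→d14:-→d15:-→d16:-→d17:-→d18:-→d19:-→d20:H2→d21:-→d22:-→d23:-→d24:H4 -> H4
  + 160.16.0.0/12 (H4) depth=12
  lookup 72.186.64.28: bits 010010001011101001000000 walk d0:-→d1:-→d2:-→d3:-→d4:-→d5:-→d6:-→d7:-→d8:H4→d9:-→d10:-→d11:-→d12:-→d13:-→d14:-→d15:-→d16:-→d17:-→d18:-→d19:-→d20:H2→d21:-→d22:-→d23:-→d24:H4 -> H4
  + 72.0.0.0/8 (H0) depth=8
  + 72.0.0.0/8 (H3) depth=8
  lookup 160.19.16.48: bits 10100000000100110001 walk d0:-→d1:H1→d2:-→d3:-→d4:-→d5:-→d6:-→d7:-→d8:-→d9:-→d10:-→d11:-→d12:H4→d13:-→d14:-→d15:-→d16:-→d17:-→d18:-→d19:-→d20:H3 -> H3
  lookup 72.3.118.186: bits 01001000 walk d0:-→d1:-→d2:-→d3:-→d4:-→d5:-→d6:-→d7:-→d8:H3 -> H3
  del 160.16.0.0/12 (clear depth 12)
  + 0.0.0.0/0 (H2) depth=0
  + 72.0.0.0/8 (H3) depth=8
  lookup 215.174.163.6: bits 1 walk d0:H2→d1:H1 -> H1
  del 160.19.16.0/20 (clear depth 20)
  del 72.186.64.0/24 (clear depth 24)

== LOOKUPS ==
["H3","H3","H4","H4","H4","H4","H2","H4","H4","H3","H3","H1"]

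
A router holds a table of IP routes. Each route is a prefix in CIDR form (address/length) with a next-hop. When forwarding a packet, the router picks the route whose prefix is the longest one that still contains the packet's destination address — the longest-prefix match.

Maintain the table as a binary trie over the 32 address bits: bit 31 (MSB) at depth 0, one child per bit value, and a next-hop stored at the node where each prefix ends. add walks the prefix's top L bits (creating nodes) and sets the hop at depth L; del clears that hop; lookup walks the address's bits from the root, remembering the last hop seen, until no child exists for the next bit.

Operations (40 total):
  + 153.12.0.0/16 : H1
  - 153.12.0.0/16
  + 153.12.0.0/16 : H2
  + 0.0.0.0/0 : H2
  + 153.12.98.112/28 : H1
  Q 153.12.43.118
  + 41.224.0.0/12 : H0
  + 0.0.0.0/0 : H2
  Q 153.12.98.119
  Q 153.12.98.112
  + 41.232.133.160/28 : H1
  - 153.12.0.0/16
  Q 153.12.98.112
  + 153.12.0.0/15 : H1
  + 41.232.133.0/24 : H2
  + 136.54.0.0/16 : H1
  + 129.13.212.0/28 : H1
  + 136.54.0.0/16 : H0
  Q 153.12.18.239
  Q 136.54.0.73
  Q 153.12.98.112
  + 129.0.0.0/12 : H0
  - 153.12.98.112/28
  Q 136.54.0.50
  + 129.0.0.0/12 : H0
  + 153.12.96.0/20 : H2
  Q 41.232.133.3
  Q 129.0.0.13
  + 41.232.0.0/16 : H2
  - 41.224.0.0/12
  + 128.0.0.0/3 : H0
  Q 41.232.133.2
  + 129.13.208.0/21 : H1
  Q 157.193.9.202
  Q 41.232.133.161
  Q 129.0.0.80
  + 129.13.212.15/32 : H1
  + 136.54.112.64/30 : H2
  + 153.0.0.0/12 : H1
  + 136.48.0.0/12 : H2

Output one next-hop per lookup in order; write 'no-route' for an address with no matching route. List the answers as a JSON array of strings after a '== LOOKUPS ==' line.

Apply in order:
  add 153.12.0.0/16 -> H1 at depth 16
  del 153.12.0.0/16 (clear depth 16)
  add 153.12.0.0/16 -> H2 at depth 16
  add 0.0.0.0/0 -> H2 at depth 0
  add 153.12.98.112/28 -> H1 at depth 28
  Q 153.12.43.118: descend 10011001000011000 ; hops seen [H2,H2] ; pick H2
  add 41.224.0.0/12 -> H0 at depth 12
  add 0.0.0.0/0 -> H2 at depth 0
  Q 153.12.98.119: descend 1001100100001100011000100111 ; hops seen [H2,H2,H1] ; pick H1
  Q 153.12.98.112: descend 1001100100001100011000100111 ; hops seen [H2,H2,H1] ; pick H1
  add 41.232.133.160/28 -> H1 at depth 28
  del 153.12.0.0/16 (clear depth 16)
  Q 153.12.98.112: descend 1001100100001100011000100111 ; hops seen [H2,H1] ; pick H1
  add 153.12.0.0/15 -> H1 at depth 15
  add 41.232.133.0/24 -> H2 at depth 24
  add 136.54.0.0/16 -> H1 at depth 16
  add 129.13.212.0/28 -> H1 at depth 28
  add 136.54.0.0/16 -> H0 at depth 16
  Q 153.12.18.239: descend 10011001000011000 ; hops seen [H2,H1] ; pick H1
  Q 136.54.0.73: descend 1000100000110110 ; hops seen [H2,H0] ; pick H0
  Q 153.12.98.112: descend 1001100100001100011000100111 ; hops seen [H2,H1,H1] ; pick H1
  add 129.0.0.0/12 -> H0 at depth 12
  del 153.12.98.112/28 (clear depth 28)
  Q 136.54.0.50: descend 1000100000110110 ; hops seen [H2,H0] ; pick H0
  add 129.0.0.0/12 -> H0 at depth 12
  add 153.12.96.0/20 -> H2 at depth 20
  Q 41.232.133.3: descend 001010011110100010000101 ; hops seen [H2,H0,H2] ; pick H2
  Q 129.0.0.13: descend 100000010000 ; hops seen [H2,H0] ; pick H0
  add 41.232.0.0/16 -> H2 at depth 16
  del 41.224.0.0/12 (clear depth 12)
  add 128.0.0.0/3 -> H0 at depth 3
  Q 41.232.133.2: descend 001010011110100010000101 ; hops seen [H2,H2,H2] ; pick H2
  add 129.13.208.0/21 -> H1 at depth 21
  Q 157.193.9.202: descend 10011 ; hops seen [H2,H0] ; pick H0
  Q 41.232.133.161: descend 0010100111101000100001011010 ; hops seen [H2,H2,H2,H1] ; pick H1
  Q 129.0.0.80: descend 100000010000 ; hops seen [H2,H0,H0] ; pick H0
  add 129.13.212.15/32 -> H1 at depth 32
  add 136.54.112.64/30 -> H2 at depth 30
  add 153.0.0.0/12 -> H1 at depth 12
  add 136.48.0.0/12 -> H2 at depth 12

== LOOKUPS ==
["H2","H1","H1","H1","H1","H0","H1","H0","H2","H0","H2","H0","H1","H0"]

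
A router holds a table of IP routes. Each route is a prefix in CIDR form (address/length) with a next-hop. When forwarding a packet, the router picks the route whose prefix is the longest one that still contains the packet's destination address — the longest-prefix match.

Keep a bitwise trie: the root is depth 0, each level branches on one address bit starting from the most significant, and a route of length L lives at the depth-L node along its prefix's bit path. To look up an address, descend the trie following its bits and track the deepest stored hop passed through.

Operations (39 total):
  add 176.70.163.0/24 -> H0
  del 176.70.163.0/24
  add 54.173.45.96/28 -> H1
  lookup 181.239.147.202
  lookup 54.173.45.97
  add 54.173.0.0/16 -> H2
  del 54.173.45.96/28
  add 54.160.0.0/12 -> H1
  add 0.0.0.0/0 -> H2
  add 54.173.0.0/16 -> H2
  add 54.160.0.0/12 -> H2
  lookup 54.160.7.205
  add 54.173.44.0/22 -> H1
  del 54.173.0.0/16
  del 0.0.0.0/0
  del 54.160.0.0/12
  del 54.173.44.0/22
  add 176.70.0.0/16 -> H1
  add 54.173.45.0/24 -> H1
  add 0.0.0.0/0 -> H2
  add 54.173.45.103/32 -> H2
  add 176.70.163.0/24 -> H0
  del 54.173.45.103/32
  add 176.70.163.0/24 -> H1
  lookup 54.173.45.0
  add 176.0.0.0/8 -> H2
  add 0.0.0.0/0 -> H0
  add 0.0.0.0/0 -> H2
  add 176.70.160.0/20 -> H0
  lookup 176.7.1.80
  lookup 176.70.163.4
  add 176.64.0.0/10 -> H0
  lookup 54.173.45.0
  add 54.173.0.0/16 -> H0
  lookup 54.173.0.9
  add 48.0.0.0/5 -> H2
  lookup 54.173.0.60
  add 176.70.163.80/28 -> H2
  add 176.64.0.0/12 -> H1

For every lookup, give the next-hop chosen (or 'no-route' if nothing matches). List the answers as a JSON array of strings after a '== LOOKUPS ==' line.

Apply in order:
  + 176.70.163.0/24 (H0) depth=24
  - 176.70.163.0/24 clear@24
  + 54.173.45.96/28 (H1) depth=28
  Q 181.239.147.202: descend 10110 ; hops seen [∅] ; pick no-route
  Q 54.173.45.97: descend 0011011010101101001011010110 ; hops seen [H1] ; pick H1
  + 54.173.0.0/16 (H2) depth=16
  - 54.173.45.96/28 clear@28
  + 54.160.0.0/12 (H1) depth=12
  + 0.0.0.0/0 (H2) depth=0
  + 54.173.0.0/16 (H2) depth=16
  + 54.160.0.0/12 (H2) depth=12
  Q 54.160.7.205: descend 001101101010 ; hops seen [H2,H2] ; pick H2
  + 54.173.44.0/22 (H1) depth=22
  - 54.173.0.0/16 clear@16
  - 0.0.0.0/0 clear@0
  - 54.160.0.0/12 clear@12
  - 54.173.44.0/22 clear@22
  + 176.70.0.0/16 (H1) depth=16
  + 54.173.45.0/24 (H1) depth=24
  + 0.0.0.0/0 (H2) depth=0
  + 54.173.45.103/32 (H2) depth=32
  + 176.70.163.0/24 (H0) depth=24
  - 54.173.45.103/32 clear@32
  + 176.70.163.0/24 (H1) depth=24
  Q 54.173.45.0: descend 0011011010101101001011010 ; hops seen [H2,H1] ; pick H1
  + 176.0.0.0/8 (H2) depth=8
  + 0.0.0.0/0 (H0) depth=0
  + 0.0.0.0/0 (H2) depth=0
  + 176.70.160.0/20 (H0) depth=20
  Q 176.7.1.80: descend 101100000 ; hops seen [H2,H2] ; pick H2
  Q 176.70.163.4: descend 101100000100011010100011 ; hops seen [H2,H2,H1,H0,H1] ; pick H1
  + 176.64.0.0/10 (H0) depth=10
  Q 54.173.45.0: descend 0011011010101101001011010 ; hops seen [H2,H1] ; pick H1
  + 54.173.0.0/16 (H0) depth=16
  Q 54.173.0.9: descend 001101101010110100 ; hops seen [H2,H0] ; pick H0
  + 48.0.0.0/5 (H2) depth=5
  Q 54.173.0.60: descend 001101101010110100 ; hops seen [H2,H2,H0] ; pick H0
  + 176.70.163.80/28 (H2) depth=28
  + 176.64.0.0/12 (H1) depth=12

== LOOKUPS ==
["no-route","H1","H2","H1","H2","H1","H1","H0","H0"]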